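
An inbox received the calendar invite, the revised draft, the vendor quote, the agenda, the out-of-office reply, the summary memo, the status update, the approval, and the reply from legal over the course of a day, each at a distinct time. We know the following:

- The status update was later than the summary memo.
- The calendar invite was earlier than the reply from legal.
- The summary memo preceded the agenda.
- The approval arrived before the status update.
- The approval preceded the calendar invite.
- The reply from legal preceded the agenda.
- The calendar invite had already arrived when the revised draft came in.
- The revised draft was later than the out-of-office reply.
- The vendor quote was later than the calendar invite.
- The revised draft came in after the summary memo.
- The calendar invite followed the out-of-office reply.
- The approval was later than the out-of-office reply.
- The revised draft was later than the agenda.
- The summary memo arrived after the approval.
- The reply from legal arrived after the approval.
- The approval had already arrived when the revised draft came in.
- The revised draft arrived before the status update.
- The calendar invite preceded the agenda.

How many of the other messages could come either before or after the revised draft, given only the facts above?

Forced before the revised draft: the agenda, the approval, the calendar invite, the out-of-office reply, the reply from legal, and the summary memo; forced after the revised draft: the status update.
That leaves the vendor quote with no forced order relative to the revised draft — 1.

1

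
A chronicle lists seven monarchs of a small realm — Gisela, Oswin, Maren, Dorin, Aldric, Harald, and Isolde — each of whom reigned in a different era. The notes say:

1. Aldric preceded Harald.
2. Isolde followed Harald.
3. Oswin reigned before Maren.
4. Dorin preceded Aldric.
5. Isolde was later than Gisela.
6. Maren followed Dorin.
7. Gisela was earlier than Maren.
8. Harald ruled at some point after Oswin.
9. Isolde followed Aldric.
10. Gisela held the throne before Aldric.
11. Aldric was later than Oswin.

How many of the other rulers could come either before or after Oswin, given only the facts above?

2

Forced after Oswin: Aldric, Harald, Isolde, and Maren.
That leaves Dorin and Gisela with no forced order relative to Oswin — 2.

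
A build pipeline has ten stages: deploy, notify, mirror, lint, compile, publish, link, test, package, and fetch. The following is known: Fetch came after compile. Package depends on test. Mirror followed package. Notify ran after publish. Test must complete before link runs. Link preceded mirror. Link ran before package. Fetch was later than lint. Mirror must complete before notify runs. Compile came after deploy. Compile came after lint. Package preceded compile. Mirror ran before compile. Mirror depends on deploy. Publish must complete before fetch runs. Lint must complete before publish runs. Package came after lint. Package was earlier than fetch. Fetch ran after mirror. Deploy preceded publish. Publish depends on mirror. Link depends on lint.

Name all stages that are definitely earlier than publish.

deploy, link, lint, mirror, package, test

Directly stated before publish: deploy, lint, and mirror.
Link reaches publish via link → mirror → publish.
Package reaches publish via package → mirror → publish.
Test reaches publish via test → package → mirror → publish.
No chain forces notify (or any of the others) ahead of publish.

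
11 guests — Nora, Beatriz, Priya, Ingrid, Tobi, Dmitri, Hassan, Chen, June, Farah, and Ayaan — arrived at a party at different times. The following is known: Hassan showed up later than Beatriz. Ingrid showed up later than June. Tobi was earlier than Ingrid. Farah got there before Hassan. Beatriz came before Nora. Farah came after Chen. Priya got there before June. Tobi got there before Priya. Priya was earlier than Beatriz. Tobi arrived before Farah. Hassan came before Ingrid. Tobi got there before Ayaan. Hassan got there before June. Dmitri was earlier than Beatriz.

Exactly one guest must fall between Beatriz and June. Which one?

Hassan

Tracing the constraints gives Beatriz → Hassan → June, so Hassan sits after Beatriz and before June.
No other guest is forced both after Beatriz and before June.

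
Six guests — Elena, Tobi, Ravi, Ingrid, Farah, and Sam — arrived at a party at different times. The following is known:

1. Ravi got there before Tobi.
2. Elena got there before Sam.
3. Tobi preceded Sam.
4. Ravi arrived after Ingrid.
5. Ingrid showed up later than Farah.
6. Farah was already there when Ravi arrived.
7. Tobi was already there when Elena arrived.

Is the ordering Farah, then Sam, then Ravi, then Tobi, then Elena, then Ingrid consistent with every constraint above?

The constraints require Elena before Sam, but in the proposed sequence Sam appears ahead of Elena. That one violation is enough.

no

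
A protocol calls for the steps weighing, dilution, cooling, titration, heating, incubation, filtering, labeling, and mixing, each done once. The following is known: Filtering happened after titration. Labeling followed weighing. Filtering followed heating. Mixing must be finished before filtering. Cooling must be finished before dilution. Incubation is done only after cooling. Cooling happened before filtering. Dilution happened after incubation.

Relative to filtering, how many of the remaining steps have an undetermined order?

4

Forced before filtering: cooling, heating, mixing, and titration.
That leaves dilution, incubation, labeling, and weighing with no forced order relative to filtering — 4.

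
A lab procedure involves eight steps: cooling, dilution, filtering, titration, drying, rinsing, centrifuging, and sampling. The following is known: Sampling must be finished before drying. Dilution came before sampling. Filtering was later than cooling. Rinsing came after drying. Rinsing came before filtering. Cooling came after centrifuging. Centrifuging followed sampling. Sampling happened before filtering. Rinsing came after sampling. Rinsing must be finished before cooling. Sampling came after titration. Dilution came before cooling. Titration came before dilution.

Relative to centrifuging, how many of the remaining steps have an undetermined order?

2

Forced before centrifuging: dilution, sampling, and titration; forced after centrifuging: cooling and filtering.
That leaves drying and rinsing with no forced order relative to centrifuging — 2.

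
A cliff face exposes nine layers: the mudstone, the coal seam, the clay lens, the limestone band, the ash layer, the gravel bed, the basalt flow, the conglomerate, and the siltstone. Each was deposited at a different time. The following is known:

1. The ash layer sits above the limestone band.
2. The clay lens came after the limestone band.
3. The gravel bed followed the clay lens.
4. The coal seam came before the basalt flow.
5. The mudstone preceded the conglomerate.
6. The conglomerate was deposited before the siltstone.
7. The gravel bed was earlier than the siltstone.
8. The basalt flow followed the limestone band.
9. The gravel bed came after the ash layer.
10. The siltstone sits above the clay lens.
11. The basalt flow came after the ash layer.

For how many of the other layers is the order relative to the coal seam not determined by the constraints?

7

Forced after the coal seam: the basalt flow.
That leaves the ash layer, the clay lens, the conglomerate, the gravel bed, the limestone band, the mudstone, and the siltstone with no forced order relative to the coal seam — 7.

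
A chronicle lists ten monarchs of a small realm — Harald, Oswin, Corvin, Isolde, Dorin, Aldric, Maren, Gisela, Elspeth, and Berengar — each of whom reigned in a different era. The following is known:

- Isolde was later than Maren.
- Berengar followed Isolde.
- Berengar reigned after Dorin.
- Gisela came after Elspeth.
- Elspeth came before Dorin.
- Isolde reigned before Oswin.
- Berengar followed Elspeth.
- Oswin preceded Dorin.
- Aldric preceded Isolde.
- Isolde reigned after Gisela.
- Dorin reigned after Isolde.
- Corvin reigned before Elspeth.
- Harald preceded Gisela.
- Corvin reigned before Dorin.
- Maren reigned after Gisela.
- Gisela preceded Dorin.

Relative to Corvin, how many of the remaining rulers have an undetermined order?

2

Forced after Corvin: Berengar, Dorin, Elspeth, Gisela, Isolde, Maren, and Oswin.
That leaves Aldric and Harald with no forced order relative to Corvin — 2.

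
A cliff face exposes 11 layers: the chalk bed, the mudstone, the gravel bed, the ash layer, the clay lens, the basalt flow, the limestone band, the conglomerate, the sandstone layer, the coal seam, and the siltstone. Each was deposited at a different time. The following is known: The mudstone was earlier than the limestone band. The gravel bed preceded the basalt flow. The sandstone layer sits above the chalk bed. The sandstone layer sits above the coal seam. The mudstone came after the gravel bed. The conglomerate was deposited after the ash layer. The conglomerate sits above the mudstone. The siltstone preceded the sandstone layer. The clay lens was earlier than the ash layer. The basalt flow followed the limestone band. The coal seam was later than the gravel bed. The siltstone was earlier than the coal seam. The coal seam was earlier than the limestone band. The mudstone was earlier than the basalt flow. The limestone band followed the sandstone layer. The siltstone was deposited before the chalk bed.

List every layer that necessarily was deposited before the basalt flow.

Directly stated before the basalt flow: the gravel bed, the limestone band, and the mudstone.
The chalk bed reaches the basalt flow via the chalk bed → the sandstone layer → the limestone band → the basalt flow.
The coal seam reaches the basalt flow via the coal seam → the limestone band → the basalt flow.
The sandstone layer reaches the basalt flow via the sandstone layer → the limestone band → the basalt flow.
Likewise the siltstone reaches the basalt flow by chaining the stated constraints.
No chain forces the ash layer (or any of the others) ahead of the basalt flow.

the chalk bed, the coal seam, the gravel bed, the limestone band, the mudstone, the sandstone layer, the siltstone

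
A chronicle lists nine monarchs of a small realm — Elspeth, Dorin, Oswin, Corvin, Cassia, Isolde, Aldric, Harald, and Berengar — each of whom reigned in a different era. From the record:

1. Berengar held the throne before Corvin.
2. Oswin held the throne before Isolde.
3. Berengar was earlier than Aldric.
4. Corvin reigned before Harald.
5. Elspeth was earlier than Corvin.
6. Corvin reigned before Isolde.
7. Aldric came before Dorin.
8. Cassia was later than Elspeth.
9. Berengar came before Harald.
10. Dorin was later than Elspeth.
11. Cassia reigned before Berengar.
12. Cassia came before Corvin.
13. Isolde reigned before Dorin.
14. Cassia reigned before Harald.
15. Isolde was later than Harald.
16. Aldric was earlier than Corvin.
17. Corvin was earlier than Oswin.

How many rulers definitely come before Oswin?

Directly stated before Oswin: Corvin.
Aldric reaches Oswin via Aldric → Corvin → Oswin.
Berengar reaches Oswin via Berengar → Corvin → Oswin.
Cassia reaches Oswin via Cassia → Corvin → Oswin.
Likewise Elspeth reaches Oswin by chaining the stated constraints.
No chain forces Isolde (or any of the others) ahead of Oswin.
That's Aldric, Berengar, Cassia, Corvin, and Elspeth — 5 in all.

5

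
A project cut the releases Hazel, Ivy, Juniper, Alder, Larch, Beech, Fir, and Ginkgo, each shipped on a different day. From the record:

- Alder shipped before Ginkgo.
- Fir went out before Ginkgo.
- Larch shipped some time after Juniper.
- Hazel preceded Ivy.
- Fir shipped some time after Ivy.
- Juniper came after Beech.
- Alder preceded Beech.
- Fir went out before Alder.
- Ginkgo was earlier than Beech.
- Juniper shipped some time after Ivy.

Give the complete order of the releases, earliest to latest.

The constraints fix every adjacent pair, so only one ordering works:
Hazel → Ivy → Fir → Alder → Ginkgo → Beech → Juniper → Larch.

Hazel, Ivy, Fir, Alder, Ginkgo, Beech, Juniper, Larch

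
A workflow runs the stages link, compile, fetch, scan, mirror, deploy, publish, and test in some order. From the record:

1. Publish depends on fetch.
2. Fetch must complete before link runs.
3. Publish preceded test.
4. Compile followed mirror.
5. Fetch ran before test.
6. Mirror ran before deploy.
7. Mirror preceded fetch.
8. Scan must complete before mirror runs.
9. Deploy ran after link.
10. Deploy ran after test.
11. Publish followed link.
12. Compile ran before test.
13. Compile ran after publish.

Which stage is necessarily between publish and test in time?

compile

Tracing the constraints gives publish → compile → test, so compile sits after publish and before test.
No other stage is forced both after publish and before test.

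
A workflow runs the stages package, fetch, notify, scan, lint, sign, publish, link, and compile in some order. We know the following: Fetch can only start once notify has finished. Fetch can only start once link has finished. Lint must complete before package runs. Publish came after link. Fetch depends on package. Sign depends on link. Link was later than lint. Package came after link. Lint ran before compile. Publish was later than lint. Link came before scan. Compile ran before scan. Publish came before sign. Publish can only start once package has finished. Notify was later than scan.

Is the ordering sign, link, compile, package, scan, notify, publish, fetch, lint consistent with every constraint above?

no

The constraints require lint before compile, but in the proposed sequence compile appears ahead of lint. That one violation is enough.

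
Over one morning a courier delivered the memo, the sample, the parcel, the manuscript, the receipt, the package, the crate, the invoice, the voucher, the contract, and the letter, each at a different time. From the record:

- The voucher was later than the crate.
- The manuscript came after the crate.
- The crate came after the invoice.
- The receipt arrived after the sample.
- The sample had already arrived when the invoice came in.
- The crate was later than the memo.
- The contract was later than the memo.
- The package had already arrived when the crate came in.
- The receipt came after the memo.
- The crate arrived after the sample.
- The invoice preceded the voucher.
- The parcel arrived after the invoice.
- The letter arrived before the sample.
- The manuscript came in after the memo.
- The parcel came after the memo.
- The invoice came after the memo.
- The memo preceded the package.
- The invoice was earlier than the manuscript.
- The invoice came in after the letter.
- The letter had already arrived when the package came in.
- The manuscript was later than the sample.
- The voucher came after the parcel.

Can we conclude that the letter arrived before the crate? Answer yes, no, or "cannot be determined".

yes

Chain the constraints: the letter → the package → the crate. Each link is directly stated, so the letter comes before the crate.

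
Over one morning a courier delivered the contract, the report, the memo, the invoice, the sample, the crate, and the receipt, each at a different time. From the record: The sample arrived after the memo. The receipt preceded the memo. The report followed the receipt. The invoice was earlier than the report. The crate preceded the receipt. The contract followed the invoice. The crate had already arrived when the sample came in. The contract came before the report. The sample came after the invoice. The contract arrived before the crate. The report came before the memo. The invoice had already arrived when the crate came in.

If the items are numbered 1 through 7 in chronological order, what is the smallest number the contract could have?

The invoice must come before the contract — 1 forced predecessor.
Nothing else is forced ahead of the contract, so its earliest slot is position 1 + 1 = 2.

2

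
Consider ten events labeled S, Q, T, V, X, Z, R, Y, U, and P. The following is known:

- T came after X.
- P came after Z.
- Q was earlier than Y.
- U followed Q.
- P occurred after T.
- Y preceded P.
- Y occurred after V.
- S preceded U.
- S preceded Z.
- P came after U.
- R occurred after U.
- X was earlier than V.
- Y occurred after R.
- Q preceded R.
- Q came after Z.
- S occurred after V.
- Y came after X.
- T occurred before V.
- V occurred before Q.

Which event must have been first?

X has a chain of constraints placing it before every other event, so X must be first.

X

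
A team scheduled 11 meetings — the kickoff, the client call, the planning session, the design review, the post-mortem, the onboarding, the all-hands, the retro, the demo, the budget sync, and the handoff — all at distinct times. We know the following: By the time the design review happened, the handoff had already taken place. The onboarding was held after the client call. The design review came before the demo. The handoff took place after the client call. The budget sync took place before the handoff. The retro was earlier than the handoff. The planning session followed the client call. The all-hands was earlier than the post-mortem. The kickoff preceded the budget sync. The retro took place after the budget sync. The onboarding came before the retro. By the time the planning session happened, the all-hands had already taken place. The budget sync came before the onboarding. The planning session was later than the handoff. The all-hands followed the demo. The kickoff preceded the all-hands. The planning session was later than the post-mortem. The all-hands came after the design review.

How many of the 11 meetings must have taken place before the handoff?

Directly stated before the handoff: the budget sync, the client call, and the retro.
The kickoff reaches the handoff via the kickoff → the budget sync → the handoff.
The onboarding reaches the handoff via the onboarding → the retro → the handoff.
That's the budget sync, the client call, the kickoff, the onboarding, and the retro — 5 in all.

5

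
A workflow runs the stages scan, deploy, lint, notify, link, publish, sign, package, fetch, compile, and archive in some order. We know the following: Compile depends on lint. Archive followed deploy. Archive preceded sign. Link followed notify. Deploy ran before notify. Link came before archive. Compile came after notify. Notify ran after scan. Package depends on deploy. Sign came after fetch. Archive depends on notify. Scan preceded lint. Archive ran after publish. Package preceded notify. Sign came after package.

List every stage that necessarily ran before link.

deploy, notify, package, scan

Directly stated before link: notify.
Deploy reaches link via deploy → notify → link.
Package reaches link via package → notify → link.
Scan reaches link via scan → notify → link.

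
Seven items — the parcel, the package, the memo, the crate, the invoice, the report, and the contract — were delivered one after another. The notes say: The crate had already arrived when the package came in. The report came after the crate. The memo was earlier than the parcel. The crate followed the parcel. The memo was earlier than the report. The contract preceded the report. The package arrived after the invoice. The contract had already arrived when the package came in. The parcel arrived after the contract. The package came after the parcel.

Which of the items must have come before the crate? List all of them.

the contract, the memo, the parcel

Directly stated before the crate: the parcel.
The contract reaches the crate via the contract → the parcel → the crate.
The memo reaches the crate via the memo → the parcel → the crate.
No chain forces the invoice (or any of the others) ahead of the crate.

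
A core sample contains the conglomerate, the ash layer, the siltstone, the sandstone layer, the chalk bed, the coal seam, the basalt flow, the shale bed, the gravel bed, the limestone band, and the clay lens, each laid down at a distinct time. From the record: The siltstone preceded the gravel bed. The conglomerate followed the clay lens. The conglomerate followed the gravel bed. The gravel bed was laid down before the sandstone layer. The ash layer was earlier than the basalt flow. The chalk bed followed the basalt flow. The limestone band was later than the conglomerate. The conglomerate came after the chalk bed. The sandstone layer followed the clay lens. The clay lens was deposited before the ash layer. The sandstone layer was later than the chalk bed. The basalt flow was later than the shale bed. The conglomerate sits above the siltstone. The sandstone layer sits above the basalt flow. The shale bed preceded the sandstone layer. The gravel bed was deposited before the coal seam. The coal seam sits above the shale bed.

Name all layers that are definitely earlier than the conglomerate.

Directly stated before the conglomerate: the chalk bed, the clay lens, the gravel bed, and the siltstone.
The ash layer reaches the conglomerate via the ash layer → the basalt flow → the chalk bed → the conglomerate.
The basalt flow reaches the conglomerate via the basalt flow → the chalk bed → the conglomerate.
The shale bed reaches the conglomerate via the shale bed → the basalt flow → the chalk bed → the conglomerate.

the ash layer, the basalt flow, the chalk bed, the clay lens, the gravel bed, the shale bed, the siltstone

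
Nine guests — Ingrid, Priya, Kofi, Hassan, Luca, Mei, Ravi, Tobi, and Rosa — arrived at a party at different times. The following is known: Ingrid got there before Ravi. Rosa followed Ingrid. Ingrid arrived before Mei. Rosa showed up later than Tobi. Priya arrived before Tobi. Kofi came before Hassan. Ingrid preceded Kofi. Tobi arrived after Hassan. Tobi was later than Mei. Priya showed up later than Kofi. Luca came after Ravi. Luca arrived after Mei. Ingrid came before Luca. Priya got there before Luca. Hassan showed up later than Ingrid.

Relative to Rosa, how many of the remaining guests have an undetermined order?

Forced before Rosa: Hassan, Ingrid, Kofi, Mei, Priya, and Tobi.
That leaves Luca and Ravi with no forced order relative to Rosa — 2.

2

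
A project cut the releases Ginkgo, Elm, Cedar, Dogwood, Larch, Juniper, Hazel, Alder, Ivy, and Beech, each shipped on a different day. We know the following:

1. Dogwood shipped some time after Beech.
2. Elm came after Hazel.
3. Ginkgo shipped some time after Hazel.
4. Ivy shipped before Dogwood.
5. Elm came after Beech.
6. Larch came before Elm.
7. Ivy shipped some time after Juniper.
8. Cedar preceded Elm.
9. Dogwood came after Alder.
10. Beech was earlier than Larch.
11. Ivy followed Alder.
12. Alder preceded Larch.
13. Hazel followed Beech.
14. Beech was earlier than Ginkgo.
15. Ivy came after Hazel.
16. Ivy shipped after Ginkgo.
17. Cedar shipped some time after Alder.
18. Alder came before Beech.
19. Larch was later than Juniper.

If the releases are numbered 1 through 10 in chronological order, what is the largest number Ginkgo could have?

Ginkgo must come before Dogwood and Ivy — 2 releases forced after it.
Everything else can be placed before Ginkgo in some valid order, so Ginkgo can sit as late as position 10 − 2 = 8.

8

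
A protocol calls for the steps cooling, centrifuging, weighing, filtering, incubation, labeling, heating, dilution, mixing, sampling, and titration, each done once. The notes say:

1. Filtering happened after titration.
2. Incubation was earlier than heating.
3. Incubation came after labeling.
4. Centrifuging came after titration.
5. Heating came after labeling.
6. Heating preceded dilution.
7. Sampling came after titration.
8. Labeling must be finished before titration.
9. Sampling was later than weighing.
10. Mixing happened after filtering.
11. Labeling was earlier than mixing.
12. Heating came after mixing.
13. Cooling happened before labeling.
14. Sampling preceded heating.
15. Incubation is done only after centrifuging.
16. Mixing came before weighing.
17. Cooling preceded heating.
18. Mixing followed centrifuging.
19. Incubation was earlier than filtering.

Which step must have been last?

dilution

Every other step has a chain of constraints placing it before dilution, so dilution is last.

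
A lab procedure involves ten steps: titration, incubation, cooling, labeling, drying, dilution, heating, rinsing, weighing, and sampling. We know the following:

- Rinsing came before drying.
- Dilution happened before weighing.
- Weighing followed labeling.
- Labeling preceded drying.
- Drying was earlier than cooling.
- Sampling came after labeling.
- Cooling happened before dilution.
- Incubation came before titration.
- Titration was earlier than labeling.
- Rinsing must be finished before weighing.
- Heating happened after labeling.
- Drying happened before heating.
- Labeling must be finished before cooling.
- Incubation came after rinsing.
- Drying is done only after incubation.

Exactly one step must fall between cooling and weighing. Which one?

Tracing the constraints gives cooling → dilution → weighing, so dilution sits after cooling and before weighing.
No other step is forced both after cooling and before weighing.

dilution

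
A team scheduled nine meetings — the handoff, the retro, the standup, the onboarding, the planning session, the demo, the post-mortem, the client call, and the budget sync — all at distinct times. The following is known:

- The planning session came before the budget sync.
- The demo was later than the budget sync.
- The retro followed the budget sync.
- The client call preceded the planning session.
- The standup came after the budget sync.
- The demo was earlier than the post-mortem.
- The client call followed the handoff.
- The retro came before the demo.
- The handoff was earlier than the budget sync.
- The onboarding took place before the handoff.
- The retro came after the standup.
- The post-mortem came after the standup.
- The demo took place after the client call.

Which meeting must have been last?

the post-mortem

Every other meeting has a chain of constraints placing it before the post-mortem, so the post-mortem is last.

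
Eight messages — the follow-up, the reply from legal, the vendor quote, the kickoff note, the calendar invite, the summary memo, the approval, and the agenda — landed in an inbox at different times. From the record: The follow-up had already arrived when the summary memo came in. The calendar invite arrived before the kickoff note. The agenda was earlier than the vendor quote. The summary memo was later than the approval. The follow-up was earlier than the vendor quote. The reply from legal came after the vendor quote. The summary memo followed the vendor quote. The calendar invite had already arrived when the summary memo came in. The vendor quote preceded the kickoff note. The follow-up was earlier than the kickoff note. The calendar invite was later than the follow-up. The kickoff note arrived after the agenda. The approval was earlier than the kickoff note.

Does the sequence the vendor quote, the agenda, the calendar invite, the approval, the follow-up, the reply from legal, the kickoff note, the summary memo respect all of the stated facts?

The constraints require the follow-up before the calendar invite, but in the proposed sequence the calendar invite appears ahead of the follow-up. That one violation is enough.

no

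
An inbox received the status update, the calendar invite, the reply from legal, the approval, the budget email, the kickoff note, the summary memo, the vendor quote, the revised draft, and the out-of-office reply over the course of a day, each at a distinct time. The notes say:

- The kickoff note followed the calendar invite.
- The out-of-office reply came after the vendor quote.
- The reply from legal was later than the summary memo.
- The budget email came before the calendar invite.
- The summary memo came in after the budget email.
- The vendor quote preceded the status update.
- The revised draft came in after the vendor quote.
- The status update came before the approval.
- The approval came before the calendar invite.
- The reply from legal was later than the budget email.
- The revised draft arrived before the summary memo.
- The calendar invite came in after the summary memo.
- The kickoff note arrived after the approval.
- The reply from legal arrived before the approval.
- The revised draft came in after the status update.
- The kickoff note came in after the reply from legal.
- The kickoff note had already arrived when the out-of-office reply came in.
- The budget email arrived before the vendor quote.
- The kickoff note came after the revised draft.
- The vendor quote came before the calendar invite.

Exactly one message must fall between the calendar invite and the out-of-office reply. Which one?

the kickoff note

Tracing the constraints gives the calendar invite → the kickoff note → the out-of-office reply, so the kickoff note sits after the calendar invite and before the out-of-office reply.
No other message is forced both after the calendar invite and before the out-of-office reply.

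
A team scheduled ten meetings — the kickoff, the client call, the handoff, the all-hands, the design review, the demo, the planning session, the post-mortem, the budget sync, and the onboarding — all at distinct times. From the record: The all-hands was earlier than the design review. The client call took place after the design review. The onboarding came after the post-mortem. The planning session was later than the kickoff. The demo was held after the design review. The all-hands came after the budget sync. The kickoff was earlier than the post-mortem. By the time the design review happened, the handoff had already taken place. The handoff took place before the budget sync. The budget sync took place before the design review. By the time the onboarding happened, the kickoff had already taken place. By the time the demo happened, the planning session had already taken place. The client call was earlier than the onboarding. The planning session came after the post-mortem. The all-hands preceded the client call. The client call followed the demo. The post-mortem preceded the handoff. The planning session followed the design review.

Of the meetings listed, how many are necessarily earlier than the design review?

5

Directly stated before the design review: the all-hands, the budget sync, and the handoff.
The kickoff reaches the design review via the kickoff → the post-mortem → the handoff → the design review.
The post-mortem reaches the design review via the post-mortem → the handoff → the design review.
That's the all-hands, the budget sync, the handoff, the kickoff, and the post-mortem — 5 in all.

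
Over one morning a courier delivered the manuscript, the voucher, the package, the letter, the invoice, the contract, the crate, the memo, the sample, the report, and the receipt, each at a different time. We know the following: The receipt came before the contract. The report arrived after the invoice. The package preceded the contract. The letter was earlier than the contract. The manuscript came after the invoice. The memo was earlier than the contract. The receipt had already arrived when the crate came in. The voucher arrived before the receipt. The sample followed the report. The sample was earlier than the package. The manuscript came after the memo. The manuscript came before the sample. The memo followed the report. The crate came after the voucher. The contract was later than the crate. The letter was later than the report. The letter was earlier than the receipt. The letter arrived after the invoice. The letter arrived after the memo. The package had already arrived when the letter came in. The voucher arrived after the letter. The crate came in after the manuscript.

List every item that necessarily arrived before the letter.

Directly stated before the letter: the invoice, the memo, the package, and the report.
The manuscript reaches the letter via the manuscript → the sample → the package → the letter.
The sample reaches the letter via the sample → the package → the letter.

the invoice, the manuscript, the memo, the package, the report, the sample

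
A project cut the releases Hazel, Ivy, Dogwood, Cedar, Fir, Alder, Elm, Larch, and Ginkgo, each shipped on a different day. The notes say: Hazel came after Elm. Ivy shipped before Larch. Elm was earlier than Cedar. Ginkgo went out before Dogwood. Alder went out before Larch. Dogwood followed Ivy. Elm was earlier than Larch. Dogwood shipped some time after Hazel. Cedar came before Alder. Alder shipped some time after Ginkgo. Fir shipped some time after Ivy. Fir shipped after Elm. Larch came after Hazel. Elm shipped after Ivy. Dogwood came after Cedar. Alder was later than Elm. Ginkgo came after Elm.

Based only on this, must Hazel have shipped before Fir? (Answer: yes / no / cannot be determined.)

No chain of stated constraints runs from Hazel to Fir, and none runs from Fir to Hazel either.
So the relative order of Hazel and Fir is not fixed by the given facts.

cannot be determined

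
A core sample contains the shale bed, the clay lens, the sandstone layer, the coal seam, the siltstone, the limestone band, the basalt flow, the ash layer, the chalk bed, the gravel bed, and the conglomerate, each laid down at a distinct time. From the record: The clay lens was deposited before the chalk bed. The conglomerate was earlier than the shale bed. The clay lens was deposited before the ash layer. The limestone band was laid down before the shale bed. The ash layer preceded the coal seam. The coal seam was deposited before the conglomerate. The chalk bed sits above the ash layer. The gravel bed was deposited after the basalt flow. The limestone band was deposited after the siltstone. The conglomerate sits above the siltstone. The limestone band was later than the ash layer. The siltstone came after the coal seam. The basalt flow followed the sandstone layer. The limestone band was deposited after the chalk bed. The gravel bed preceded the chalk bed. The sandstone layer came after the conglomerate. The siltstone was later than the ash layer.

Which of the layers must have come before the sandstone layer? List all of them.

Directly stated before the sandstone layer: the conglomerate.
The ash layer reaches the sandstone layer via the ash layer → the coal seam → the conglomerate → the sandstone layer.
The clay lens reaches the sandstone layer via the clay lens → the ash layer → the coal seam → the conglomerate → the sandstone layer.
The coal seam reaches the sandstone layer via the coal seam → the conglomerate → the sandstone layer.
Likewise the siltstone reaches the sandstone layer by chaining the stated constraints.

the ash layer, the clay lens, the coal seam, the conglomerate, the siltstone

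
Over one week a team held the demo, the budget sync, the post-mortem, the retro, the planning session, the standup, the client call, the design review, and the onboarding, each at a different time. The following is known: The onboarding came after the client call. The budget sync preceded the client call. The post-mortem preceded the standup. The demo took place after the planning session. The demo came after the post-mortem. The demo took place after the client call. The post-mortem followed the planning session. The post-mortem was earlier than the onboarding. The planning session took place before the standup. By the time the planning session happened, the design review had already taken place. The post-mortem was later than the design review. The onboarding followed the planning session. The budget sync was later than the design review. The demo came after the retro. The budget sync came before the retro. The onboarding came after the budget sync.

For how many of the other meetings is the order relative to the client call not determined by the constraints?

Forced before the client call: the budget sync and the design review; forced after the client call: the demo and the onboarding.
That leaves the planning session, the post-mortem, the retro, and the standup with no forced order relative to the client call — 4.

4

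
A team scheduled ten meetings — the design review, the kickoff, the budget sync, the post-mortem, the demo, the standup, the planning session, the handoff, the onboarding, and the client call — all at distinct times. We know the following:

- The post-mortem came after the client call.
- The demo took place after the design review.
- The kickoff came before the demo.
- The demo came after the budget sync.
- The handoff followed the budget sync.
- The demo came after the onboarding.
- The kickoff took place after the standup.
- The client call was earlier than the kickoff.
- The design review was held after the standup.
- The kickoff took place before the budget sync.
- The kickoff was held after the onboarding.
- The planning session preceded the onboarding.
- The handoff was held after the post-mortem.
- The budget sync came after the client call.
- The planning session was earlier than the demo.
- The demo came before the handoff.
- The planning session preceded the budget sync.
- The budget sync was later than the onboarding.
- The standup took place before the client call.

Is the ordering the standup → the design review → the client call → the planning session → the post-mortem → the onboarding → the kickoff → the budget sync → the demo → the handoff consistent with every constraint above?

yes

Check each stated constraint against the proposed order — e.g. the standup is ahead of the kickoff; the design review is ahead of the demo. Every pair is in the required order; nothing is violated.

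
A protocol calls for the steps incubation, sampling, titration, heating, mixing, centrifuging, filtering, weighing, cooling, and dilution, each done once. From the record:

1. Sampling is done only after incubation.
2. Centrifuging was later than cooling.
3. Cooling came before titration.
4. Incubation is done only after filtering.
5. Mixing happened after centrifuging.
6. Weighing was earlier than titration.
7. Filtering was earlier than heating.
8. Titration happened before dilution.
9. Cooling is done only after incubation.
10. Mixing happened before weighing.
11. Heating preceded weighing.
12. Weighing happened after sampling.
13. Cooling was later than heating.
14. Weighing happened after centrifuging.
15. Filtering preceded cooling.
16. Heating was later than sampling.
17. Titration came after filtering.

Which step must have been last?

dilution

Every other step has a chain of constraints placing it before dilution, so dilution is last.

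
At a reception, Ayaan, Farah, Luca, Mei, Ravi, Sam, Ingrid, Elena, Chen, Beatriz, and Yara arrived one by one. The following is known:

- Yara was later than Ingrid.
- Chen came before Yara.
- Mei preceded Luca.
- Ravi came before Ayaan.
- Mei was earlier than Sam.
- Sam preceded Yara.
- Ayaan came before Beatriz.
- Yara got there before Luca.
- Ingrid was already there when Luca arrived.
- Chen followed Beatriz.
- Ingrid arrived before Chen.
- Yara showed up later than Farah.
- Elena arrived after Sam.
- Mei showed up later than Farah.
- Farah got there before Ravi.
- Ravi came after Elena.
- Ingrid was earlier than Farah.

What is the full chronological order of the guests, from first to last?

The constraints fix every adjacent pair, so only one ordering works:
Ingrid → Farah → Mei → Sam → Elena → Ravi → Ayaan → Beatriz → Chen → Yara → Luca.

Ingrid, Farah, Mei, Sam, Elena, Ravi, Ayaan, Beatriz, Chen, Yara, Luca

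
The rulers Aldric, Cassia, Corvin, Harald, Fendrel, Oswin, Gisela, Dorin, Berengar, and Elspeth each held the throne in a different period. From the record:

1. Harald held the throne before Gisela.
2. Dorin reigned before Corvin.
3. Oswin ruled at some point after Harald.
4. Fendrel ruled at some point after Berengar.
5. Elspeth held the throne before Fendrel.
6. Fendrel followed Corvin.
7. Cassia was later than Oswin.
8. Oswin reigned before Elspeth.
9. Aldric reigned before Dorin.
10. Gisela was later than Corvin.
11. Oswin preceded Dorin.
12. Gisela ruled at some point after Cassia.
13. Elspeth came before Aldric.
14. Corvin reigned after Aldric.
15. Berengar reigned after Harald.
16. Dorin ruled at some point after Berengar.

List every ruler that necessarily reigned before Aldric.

Directly stated before Aldric: Elspeth.
Harald reaches Aldric via Harald → Oswin → Elspeth → Aldric.
Oswin reaches Aldric via Oswin → Elspeth → Aldric.
No chain forces Dorin (or any of the others) ahead of Aldric.

Elspeth, Harald, Oswin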